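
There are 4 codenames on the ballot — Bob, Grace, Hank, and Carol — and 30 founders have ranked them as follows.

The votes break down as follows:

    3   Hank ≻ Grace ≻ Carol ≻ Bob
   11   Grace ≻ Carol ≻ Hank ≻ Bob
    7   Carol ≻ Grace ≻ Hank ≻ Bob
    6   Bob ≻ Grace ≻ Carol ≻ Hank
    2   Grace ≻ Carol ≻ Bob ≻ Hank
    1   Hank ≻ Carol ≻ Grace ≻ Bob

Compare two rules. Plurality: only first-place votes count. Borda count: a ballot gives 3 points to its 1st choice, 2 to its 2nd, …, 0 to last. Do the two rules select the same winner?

Plurality first-place counts: Bob 6, Grace 13, Hank 4, Carol 7 → Grace.
Borda totals: Bob 20, Grace 72, Hank 30, Carol 58 → Grace.
The two rules agree on Grace.

Yes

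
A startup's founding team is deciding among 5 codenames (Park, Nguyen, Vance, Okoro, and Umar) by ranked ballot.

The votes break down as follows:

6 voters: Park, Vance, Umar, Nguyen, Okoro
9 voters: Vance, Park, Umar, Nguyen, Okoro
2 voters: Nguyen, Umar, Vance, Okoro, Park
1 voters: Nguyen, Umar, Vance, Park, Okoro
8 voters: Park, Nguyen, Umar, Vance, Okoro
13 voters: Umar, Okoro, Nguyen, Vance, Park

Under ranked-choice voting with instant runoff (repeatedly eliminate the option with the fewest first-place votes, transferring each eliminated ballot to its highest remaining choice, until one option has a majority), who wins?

Park

Round 1: Park 14, Umar 13, Vance 9, Nguyen 3, Okoro 0. Okoro has the fewest and is eliminated.
Round 2: Park 14, Umar 13, Vance 9, Nguyen 3. Nguyen has the fewest and is eliminated.
Round 3: Umar 16, Park 14, Vance 9. Vance has the fewest and is eliminated.
Round 4: Park 23, Umar 16. Park has a majority.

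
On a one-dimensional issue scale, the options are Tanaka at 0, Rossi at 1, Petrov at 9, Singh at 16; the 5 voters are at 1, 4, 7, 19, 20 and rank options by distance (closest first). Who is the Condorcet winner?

Petrov

With single-peaked preferences on a line, the Condorcet winner is the candidate closest to the median voter.
The median voter (position 7) is closest to Petrov at 9.
Check: Petrov vs Rossi — voters closer to Petrov: 3 of 5.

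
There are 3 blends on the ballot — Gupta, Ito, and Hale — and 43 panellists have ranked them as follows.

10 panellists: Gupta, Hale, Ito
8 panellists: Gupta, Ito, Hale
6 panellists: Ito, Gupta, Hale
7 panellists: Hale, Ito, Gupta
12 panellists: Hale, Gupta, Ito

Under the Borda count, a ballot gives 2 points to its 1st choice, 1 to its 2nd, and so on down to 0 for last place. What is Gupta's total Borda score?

Borda scores:
  Gupta: 10·2 + 8·2 + 6·1 + 7·0 + 12·1 = 54
  Ito: 10·0 + 8·1 + 6·2 + 7·1 + 12·0 = 27
  Hale: 10·1 + 8·0 + 6·0 + 7·2 + 12·2 = 48

54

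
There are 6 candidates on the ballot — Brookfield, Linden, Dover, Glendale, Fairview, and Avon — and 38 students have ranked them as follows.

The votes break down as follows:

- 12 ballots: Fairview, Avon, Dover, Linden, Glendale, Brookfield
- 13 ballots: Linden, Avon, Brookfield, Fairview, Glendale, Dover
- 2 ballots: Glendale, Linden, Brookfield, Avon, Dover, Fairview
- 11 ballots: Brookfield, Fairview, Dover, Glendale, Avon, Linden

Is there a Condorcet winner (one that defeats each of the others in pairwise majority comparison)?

Head-to-head results (38 voters total):
Brookfield vs Linden: Linden wins 27–11.
Brookfield vs Dover: Brookfield wins 26–12.
Brookfield vs Glendale: Brookfield wins 24–14.
Brookfield vs Fairview: Brookfield wins 26–12.
Brookfield vs Avon: Avon wins 25–13.
Linden vs Dover: Dover wins 23–15.
Linden vs Glendale: Linden wins 25–13.
Linden vs Fairview: Fairview wins 23–15.
Linden vs Avon: Avon wins 23–15.
Dover vs Glendale: Dover wins 23–15.
Dover vs Fairview: Fairview wins 36–2.
Dover vs Avon: Avon wins 27–11.
Glendale vs Fairview: Fairview wins 36–2.
Glendale vs Avon: Avon wins 25–13.
Fairview vs Avon: Fairview wins 23–15.
No candidate beats all others: Brookfield beats Dover beats Linden beats Brookfield, a majority cycle.

No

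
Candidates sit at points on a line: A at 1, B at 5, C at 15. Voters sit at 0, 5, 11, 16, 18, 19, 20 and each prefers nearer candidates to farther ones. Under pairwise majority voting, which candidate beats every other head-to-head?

With single-peaked preferences on a line, the Condorcet winner is the candidate closest to the median voter.
The median voter (position 16) is closest to C at 15.
Check: C vs B — voters closer to C: 5 of 7.

C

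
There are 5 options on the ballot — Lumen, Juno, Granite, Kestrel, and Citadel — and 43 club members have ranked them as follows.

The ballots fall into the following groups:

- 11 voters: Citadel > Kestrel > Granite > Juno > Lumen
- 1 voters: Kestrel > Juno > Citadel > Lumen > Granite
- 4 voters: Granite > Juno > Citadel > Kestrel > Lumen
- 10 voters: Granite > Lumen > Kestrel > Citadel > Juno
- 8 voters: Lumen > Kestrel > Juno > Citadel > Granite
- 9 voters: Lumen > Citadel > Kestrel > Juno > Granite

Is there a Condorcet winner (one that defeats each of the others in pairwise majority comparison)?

Head-to-head results (43 voters total):
Lumen vs Juno: Lumen wins 27–16.
Lumen vs Granite: Granite wins 25–18.
Lumen vs Kestrel: Lumen wins 27–16.
Lumen vs Citadel: Lumen wins 27–16.
Juno vs Granite: Granite wins 25–18.
Juno vs Kestrel: Kestrel wins 39–4.
Juno vs Citadel: Citadel wins 30–13.
Granite vs Kestrel: Kestrel wins 29–14.
Granite vs Citadel: Citadel wins 29–14.
Kestrel vs Citadel: Citadel wins 24–19.
No candidate beats all others: Lumen beats Kestrel beats Granite beats Lumen, a majority cycle.

No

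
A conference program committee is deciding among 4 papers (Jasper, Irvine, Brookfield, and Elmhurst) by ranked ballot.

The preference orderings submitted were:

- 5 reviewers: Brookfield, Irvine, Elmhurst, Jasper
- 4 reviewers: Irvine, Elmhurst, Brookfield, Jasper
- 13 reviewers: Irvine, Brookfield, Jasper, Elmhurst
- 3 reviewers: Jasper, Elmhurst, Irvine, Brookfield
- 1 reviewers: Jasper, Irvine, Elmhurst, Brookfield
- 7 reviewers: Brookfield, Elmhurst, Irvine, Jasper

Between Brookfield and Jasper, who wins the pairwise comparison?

Ballots ranking Brookfield above Jasper: 5+4+13+7 = 29.
Ballots ranking Jasper above Brookfield: 3+1 = 4.
Brookfield wins the head-to-head, 29–4.

Brookfield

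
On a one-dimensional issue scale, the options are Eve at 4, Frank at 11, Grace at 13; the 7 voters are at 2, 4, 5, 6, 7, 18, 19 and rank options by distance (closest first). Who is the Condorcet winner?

Eve

With single-peaked preferences on a line, the Condorcet winner is the candidate closest to the median voter.
The median voter (position 6) is closest to Eve at 4.
Check: Eve vs Grace — voters closer to Eve: 5 of 7.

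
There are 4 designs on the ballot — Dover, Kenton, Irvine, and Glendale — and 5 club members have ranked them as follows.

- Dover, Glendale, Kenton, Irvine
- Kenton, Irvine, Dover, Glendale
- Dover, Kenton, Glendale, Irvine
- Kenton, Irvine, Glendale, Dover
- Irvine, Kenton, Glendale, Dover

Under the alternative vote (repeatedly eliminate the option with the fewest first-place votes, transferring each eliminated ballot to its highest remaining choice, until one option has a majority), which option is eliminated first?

Round 1: Dover 2, Kenton 2, Irvine 1, Glendale 0. Glendale has the fewest and is eliminated.
Round 2: Dover 2, Kenton 2, Irvine 1. Irvine has the fewest and is eliminated.
Round 3: Kenton 3, Dover 2. Kenton has a majority.

Glendale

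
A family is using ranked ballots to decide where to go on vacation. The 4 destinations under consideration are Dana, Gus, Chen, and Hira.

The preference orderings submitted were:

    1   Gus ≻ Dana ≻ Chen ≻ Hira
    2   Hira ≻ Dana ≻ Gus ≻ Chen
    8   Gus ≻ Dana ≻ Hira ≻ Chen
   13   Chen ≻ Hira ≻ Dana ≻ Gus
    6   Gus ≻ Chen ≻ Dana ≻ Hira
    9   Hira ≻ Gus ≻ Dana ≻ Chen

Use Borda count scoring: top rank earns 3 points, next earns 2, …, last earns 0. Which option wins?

Hira

Borda scores:
  Dana: 2 + 2·2 + 8·2 + 13·1 + 6·1 + 9·1 = 50
  Gus: 3 + 2·1 + 8·3 + 13·0 + 6·3 + 9·2 = 65
  Chen: 1 + 2·0 + 8·0 + 13·3 + 6·2 + 9·0 = 52
  Hira: 0 + 2·3 + 8·1 + 13·2 + 6·0 + 9·3 = 67
Hira has the highest total.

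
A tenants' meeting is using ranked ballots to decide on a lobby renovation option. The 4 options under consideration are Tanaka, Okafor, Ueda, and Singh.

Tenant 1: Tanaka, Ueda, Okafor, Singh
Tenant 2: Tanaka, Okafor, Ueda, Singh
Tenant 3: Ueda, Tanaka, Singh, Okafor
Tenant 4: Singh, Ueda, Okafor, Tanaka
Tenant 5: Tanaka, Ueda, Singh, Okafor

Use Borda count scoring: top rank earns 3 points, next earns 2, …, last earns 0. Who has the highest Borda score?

Tanaka

Borda scores:
  Tanaka: 3 + 3 + 2 + 0 + 3 = 11
  Okafor: 1 + 2 + 0 + 1 + 0 = 4
  Ueda: 2 + 1 + 3 + 2 + 2 = 10
  Singh: 0 + 0 + 1 + 3 + 1 = 5
Tanaka has the highest total.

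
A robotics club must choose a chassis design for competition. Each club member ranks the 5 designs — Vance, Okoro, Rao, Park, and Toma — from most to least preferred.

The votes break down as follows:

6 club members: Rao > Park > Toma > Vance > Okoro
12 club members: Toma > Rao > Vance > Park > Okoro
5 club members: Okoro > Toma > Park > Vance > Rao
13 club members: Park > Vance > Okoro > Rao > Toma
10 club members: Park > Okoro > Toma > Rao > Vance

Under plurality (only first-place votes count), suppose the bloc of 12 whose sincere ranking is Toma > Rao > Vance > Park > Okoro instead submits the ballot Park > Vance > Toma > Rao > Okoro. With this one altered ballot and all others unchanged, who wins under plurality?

First-place totals with the altered ballot: Vance 0, Okoro 5, Rao 6, Park 35, Toma 0.
The winner is unchanged: still Park.

Park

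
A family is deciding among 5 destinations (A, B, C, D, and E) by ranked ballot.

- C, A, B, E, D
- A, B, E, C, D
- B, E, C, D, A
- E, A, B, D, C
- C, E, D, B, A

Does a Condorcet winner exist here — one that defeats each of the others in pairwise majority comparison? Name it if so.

There is no Condorcet winner

Head-to-head results (5 voters total):
A vs B: A wins 3–2.
A vs C: C wins 3–2.
A vs D: A wins 3–2.
A vs E: E wins 3–2.
B vs C: B wins 3–2.
B vs D: B wins 4–1.
B vs E: B wins 3–2.
C vs D: C wins 4–1.
C vs E: E wins 3–2.
D vs E: E wins 5–0.
No candidate beats all others: A beats B beats C beats A, a majority cycle.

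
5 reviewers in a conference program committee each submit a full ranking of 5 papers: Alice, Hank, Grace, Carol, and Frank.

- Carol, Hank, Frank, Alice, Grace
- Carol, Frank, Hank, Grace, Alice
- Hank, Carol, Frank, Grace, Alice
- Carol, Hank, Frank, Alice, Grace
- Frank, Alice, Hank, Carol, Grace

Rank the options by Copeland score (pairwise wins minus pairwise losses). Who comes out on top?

Pairwise results:
  Alice vs Hank: Hank wins 4–1.
  Alice vs Grace: Alice wins 3–2.
  Alice vs Carol: Carol wins 4–1.
  Alice vs Frank: Frank wins 5–0.
  Hank vs Grace: Hank wins 5–0.
  Hank vs Carol: Carol wins 3–2.
  Hank vs Frank: Hank wins 3–2.
  Grace vs Carol: Carol wins 5–0.
  Grace vs Frank: Frank wins 5–0.
  Carol vs Frank: Carol wins 4–1.
Copeland scores (wins − losses):
  Alice: 1 − 3 = -2
  Hank: 3 − 1 = 2
  Grace: 0 − 4 = -4
  Carol: 4 − 0 = 4
  Frank: 2 − 2 = 0
Carol has the best Copeland score.

Carol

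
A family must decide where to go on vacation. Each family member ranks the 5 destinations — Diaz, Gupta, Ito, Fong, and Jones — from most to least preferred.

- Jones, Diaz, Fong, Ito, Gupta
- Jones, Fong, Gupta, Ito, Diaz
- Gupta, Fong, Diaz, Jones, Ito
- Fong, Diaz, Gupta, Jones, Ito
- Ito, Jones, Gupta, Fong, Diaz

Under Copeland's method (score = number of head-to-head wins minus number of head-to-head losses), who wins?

Jones

Pairwise results:
  Diaz vs Gupta: Gupta wins 3–2.
  Diaz vs Ito: Diaz wins 3–2.
  Diaz vs Fong: Fong wins 4–1.
  Diaz vs Jones: Jones wins 3–2.
  Gupta vs Ito: Gupta wins 3–2.
  Gupta vs Fong: Fong wins 3–2.
  Gupta vs Jones: Jones wins 3–2.
  Ito vs Fong: Fong wins 4–1.
  Ito vs Jones: Jones wins 4–1.
  Fong vs Jones: Jones wins 3–2.
Copeland scores (wins − losses):
  Diaz: 1 − 3 = -2
  Gupta: 2 − 2 = 0
  Ito: 0 − 4 = -4
  Fong: 3 − 1 = 2
  Jones: 4 − 0 = 4
Jones has the best Copeland score.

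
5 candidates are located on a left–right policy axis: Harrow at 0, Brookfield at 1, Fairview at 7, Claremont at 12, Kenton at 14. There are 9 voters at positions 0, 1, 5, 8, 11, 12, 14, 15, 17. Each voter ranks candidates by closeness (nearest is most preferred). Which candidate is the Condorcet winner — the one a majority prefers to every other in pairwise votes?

With single-peaked preferences on a line, the Condorcet winner is the candidate closest to the median voter.
The median voter (position 11) is closest to Claremont at 12.
Check: Claremont vs Fairview — voters closer to Claremont: 5 of 9.

Claremont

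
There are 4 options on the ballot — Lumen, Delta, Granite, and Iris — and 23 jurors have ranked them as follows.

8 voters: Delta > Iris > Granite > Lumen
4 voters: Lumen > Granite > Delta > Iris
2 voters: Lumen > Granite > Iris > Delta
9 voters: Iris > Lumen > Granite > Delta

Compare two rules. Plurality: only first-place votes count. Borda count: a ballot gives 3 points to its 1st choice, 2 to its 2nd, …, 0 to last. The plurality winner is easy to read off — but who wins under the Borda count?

Iris

Plurality first-place counts: Lumen 6, Delta 8, Granite 0, Iris 9 → Iris.
Borda totals: Lumen 36, Delta 28, Granite 29, Iris 45 → Iris.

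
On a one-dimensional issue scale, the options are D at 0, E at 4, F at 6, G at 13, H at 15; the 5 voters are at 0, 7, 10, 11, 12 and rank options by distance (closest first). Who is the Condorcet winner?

G

With single-peaked preferences on a line, the Condorcet winner is the candidate closest to the median voter.
The median voter (position 10) is closest to G at 13.
Check: G vs H — voters closer to G: 5 of 5.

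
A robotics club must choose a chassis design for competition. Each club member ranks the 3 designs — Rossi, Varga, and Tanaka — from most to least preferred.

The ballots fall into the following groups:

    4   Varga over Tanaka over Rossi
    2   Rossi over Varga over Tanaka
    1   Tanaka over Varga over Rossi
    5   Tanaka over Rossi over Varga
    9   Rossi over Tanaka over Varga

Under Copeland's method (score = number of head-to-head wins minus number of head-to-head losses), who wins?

Pairwise results:
  Rossi vs Varga: Rossi wins 16–5.
  Rossi vs Tanaka: Rossi wins 11–10.
  Varga vs Tanaka: Tanaka wins 15–6.
Copeland scores (wins − losses):
  Rossi: 2 − 0 = 2
  Varga: 0 − 2 = -2
  Tanaka: 1 − 1 = 0
Rossi has the best Copeland score.

Rossi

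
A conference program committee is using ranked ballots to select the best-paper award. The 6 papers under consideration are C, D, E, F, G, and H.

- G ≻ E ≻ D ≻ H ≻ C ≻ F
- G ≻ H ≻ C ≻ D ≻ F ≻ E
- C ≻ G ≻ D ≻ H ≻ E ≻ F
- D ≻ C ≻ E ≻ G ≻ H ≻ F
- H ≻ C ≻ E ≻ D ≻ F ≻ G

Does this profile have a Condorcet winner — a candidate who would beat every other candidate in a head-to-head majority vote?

Head-to-head results (5 voters total):
C vs D: C wins 3–2.
C vs E: C wins 4–1.
C vs F: C wins 5–0.
C vs G: C wins 3–2.
C vs H: H wins 3–2.
D vs E: D wins 3–2.
D vs F: D wins 5–0.
D vs G: G wins 3–2.
D vs H: D wins 3–2.
E vs F: E wins 4–1.
E vs G: G wins 3–2.
E vs H: H wins 3–2.
F vs G: G wins 4–1.
F vs H: H wins 5–0.
G vs H: G wins 4–1.
No candidate beats all others: C beats D beats H beats C, a majority cycle.

No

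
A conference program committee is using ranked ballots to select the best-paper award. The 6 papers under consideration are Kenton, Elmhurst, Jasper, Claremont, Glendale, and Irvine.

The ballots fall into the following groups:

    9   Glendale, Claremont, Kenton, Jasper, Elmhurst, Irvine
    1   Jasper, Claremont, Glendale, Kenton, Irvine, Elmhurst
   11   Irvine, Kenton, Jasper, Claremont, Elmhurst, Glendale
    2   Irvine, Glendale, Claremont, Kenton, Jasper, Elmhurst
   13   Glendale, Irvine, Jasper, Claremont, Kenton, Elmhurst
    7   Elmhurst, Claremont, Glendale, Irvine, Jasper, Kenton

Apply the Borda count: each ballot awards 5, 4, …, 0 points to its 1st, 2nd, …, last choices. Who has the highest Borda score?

Borda scores:
  Kenton: 9·3 + 2 + 11·4 + 2·2 + 13·1 + 7·0 = 90
  Elmhurst: 9·1 + 0 + 11·1 + 2·0 + 13·0 + 7·5 = 55
  Jasper: 9·2 + 5 + 11·3 + 2·1 + 13·3 + 7·1 = 104
  Claremont: 9·4 + 4 + 11·2 + 2·3 + 13·2 + 7·4 = 122
  Glendale: 9·5 + 3 + 11·0 + 2·4 + 13·5 + 7·3 = 142
  Irvine: 9·0 + 1 + 11·5 + 2·5 + 13·4 + 7·2 = 132
Glendale has the highest total.

Glendale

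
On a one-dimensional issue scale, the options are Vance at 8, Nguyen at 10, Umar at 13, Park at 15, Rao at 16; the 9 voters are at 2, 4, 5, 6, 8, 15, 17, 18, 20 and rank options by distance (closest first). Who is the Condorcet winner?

Vance

With single-peaked preferences on a line, the Condorcet winner is the candidate closest to the median voter.
The median voter (position 8) is closest to Vance at 8.
Check: Vance vs Park — voters closer to Vance: 5 of 9.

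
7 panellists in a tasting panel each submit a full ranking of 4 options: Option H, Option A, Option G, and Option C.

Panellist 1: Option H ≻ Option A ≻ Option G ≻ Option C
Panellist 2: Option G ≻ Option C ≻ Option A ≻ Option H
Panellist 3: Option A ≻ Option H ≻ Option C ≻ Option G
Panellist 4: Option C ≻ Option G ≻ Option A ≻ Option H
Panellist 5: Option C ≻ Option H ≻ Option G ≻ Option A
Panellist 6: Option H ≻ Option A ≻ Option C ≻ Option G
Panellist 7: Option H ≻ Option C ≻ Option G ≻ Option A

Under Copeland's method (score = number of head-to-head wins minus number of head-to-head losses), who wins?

Pairwise results:
  Option H vs Option A: Option H wins 4–3.
  Option H vs Option G: Option H wins 5–2.
  Option H vs Option C: Option H wins 4–3.
  Option A vs Option G: Option G wins 4–3.
  Option A vs Option C: Option C wins 4–3.
  Option G vs Option C: Option C wins 5–2.
Copeland scores (wins − losses):
  Option H: 3 − 0 = 3
  Option A: 0 − 3 = -3
  Option G: 1 − 2 = -1
  Option C: 2 − 1 = 1
Option H has the best Copeland score.

Option H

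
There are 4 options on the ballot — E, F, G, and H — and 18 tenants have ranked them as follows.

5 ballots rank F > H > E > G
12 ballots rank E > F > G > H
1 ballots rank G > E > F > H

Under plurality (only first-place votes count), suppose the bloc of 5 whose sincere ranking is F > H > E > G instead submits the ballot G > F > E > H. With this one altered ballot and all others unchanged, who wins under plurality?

E

First-place totals with the altered ballot: E 12, F 0, G 6, H 0.
The winner is unchanged: still E.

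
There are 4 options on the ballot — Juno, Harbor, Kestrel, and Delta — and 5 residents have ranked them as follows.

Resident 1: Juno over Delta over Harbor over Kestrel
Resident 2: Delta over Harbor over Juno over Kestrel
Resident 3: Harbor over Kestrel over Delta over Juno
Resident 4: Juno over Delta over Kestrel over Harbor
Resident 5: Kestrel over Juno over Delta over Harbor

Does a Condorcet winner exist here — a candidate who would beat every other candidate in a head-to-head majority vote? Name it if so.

Head-to-head results (5 voters total):
Juno vs Harbor: Juno wins 3–2.
Juno vs Kestrel: Juno wins 3–2.
Juno vs Delta: Juno wins 3–2.
Harbor vs Kestrel: Harbor wins 3–2.
Harbor vs Delta: Delta wins 4–1.
Kestrel vs Delta: Delta wins 3–2.
Juno beats each rival — Harbor (3–2), Kestrel (3–2), Delta (3–2) — so Juno is the Condorcet winner.

Juno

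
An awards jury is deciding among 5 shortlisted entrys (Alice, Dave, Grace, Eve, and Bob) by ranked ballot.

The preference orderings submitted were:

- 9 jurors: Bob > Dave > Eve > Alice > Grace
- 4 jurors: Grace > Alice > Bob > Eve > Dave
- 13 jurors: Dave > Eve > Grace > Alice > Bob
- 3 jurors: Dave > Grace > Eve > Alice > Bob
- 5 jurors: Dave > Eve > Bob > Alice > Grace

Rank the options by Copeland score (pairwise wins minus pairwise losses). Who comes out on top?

Pairwise results:
  Alice vs Dave: Dave wins 30–4.
  Alice vs Grace: Grace wins 20–14.
  Alice vs Eve: Eve wins 30–4.
  Alice vs Bob: Alice wins 20–14.
  Dave vs Grace: Dave wins 30–4.
  Dave vs Eve: Dave wins 30–4.
  Dave vs Bob: Dave wins 21–13.
  Grace vs Eve: Eve wins 27–7.
  Grace vs Bob: Grace wins 20–14.
  Eve vs Bob: Eve wins 21–13.
Copeland scores (wins − losses):
  Alice: 1 − 3 = -2
  Dave: 4 − 0 = 4
  Grace: 2 − 2 = 0
  Eve: 3 − 1 = 2
  Bob: 0 − 4 = -4
Dave has the best Copeland score.

Dave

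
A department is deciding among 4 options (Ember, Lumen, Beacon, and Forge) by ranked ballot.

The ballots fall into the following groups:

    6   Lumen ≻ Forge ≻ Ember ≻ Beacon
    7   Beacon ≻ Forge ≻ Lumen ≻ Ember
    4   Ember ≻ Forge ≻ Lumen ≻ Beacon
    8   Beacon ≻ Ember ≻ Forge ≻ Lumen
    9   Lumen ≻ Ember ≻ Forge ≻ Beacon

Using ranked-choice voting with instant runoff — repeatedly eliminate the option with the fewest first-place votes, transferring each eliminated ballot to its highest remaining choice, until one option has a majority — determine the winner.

Lumen

Round 1: Lumen 15, Beacon 15, Ember 4, Forge 0. Forge has the fewest and is eliminated.
Round 2: Lumen 15, Beacon 15, Ember 4. Ember has the fewest and is eliminated.
Round 3: Lumen 19, Beacon 15. Lumen has a majority.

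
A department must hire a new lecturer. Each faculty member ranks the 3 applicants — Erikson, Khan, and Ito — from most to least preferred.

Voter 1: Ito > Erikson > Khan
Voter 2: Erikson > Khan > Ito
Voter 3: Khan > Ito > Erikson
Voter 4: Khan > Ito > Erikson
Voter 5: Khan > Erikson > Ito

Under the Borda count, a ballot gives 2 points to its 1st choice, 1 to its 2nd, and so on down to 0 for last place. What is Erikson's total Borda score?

Borda scores:
  Erikson: 1 + 2 + 0 + 0 + 1 = 4
  Khan: 0 + 1 + 2 + 2 + 2 = 7
  Ito: 2 + 0 + 1 + 1 + 0 = 4

4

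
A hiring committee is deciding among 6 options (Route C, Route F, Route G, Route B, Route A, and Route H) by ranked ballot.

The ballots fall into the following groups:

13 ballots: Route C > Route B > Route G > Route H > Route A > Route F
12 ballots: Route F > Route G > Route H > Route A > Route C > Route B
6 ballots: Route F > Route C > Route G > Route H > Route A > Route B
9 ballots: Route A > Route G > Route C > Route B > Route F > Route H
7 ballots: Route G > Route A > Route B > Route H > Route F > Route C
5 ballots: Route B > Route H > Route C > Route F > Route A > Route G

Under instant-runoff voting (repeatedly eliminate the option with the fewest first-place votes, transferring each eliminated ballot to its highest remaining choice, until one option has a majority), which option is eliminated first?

Route H

Round 1: Route F 18, Route C 13, Route A 9, Route G 7, Route B 5, Route H 0. Route H has the fewest and is eliminated.
Round 2: Route F 18, Route C 13, Route A 9, Route G 7, Route B 5. Route B has the fewest and is eliminated.
Round 3: Route C 18, Route F 18, Route A 9, Route G 7. Route G has the fewest and is eliminated.
Round 4: Route C 18, Route F 18, Route A 16. Route A has the fewest and is eliminated.
Round 5: Route C 27, Route F 25. Route C has a majority.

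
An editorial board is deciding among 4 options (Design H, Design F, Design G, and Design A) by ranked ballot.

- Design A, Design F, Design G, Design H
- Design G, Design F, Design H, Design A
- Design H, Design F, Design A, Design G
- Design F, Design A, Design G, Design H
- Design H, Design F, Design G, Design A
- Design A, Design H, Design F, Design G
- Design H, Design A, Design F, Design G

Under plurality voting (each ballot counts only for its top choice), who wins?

First-place vote totals:
  Design H: 3
  Design F: 1
  Design G: 1
  Design A: 2
Design H has the most first-place votes.

Design H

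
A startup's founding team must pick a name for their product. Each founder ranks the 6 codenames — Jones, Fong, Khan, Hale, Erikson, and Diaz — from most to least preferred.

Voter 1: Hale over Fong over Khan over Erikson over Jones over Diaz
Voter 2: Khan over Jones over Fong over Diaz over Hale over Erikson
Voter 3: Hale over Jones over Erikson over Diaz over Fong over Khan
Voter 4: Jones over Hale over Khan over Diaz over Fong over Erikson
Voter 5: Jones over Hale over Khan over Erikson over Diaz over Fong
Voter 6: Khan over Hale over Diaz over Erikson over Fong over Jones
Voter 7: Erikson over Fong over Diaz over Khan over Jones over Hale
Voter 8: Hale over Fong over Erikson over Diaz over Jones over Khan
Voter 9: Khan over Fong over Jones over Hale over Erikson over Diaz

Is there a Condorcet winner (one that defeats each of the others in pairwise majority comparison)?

Head-to-head results (9 voters total):
Jones vs Fong: Fong wins 5–4.
Jones vs Khan: Khan wins 5–4.
Jones vs Hale: Jones wins 5–4.
Jones vs Erikson: Jones wins 5–4.
Jones vs Diaz: Jones wins 6–3.
Fong vs Khan: Khan wins 5–4.
Fong vs Hale: Hale wins 6–3.
Fong vs Erikson: Fong wins 5–4.
Fong vs Diaz: Fong wins 5–4.
Khan vs Hale: Hale wins 5–4.
Khan vs Erikson: Khan wins 6–3.
Khan vs Diaz: Khan wins 6–3.
Hale vs Erikson: Hale wins 8–1.
Hale vs Diaz: Hale wins 7–2.
Erikson vs Diaz: Erikson wins 6–3.
No candidate beats all others: Jones beats Hale beats Fong beats Jones, a majority cycle.

No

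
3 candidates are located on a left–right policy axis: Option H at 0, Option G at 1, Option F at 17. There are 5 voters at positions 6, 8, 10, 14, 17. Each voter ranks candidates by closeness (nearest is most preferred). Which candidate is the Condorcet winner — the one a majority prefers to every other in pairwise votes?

With single-peaked preferences on a line, the Condorcet winner is the candidate closest to the median voter.
The median voter (position 10) is closest to Option F at 17.
Check: Option F vs Option G — voters closer to Option F: 3 of 5.

Option F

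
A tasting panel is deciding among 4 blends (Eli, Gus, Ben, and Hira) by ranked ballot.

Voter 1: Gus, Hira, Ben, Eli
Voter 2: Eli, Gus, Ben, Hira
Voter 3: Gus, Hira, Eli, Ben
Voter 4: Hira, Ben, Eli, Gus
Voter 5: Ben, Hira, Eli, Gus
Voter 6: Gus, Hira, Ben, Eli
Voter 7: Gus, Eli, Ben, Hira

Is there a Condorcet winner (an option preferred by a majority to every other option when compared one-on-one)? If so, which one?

Head-to-head results (7 voters total):
Eli vs Gus: Gus wins 4–3.
Eli vs Ben: Ben wins 4–3.
Eli vs Hira: Hira wins 5–2.
Gus vs Ben: Gus wins 5–2.
Gus vs Hira: Gus wins 5–2.
Ben vs Hira: Hira wins 4–3.
Gus beats each rival — Eli (4–3), Ben (5–2), Hira (5–2) — so Gus is the Condorcet winner.

Gus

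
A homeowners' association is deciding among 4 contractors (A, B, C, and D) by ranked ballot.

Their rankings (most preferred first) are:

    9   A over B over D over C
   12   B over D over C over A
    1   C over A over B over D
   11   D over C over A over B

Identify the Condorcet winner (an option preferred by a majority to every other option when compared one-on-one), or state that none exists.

There is no Condorcet winner

Head-to-head results (33 voters total):
A vs B: A wins 21–12.
A vs C: C wins 24–9.
A vs D: D wins 23–10.
B vs C: B wins 21–12.
B vs D: B wins 22–11.
C vs D: D wins 32–1.
No candidate beats all others: A beats B beats C beats A, a majority cycle.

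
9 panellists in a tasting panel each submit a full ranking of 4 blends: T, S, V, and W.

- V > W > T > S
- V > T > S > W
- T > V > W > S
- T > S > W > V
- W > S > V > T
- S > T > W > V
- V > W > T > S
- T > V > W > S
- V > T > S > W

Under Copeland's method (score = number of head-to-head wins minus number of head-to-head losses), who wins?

Pairwise results:
  T vs S: T wins 7–2.
  T vs V: V wins 5–4.
  T vs W: T wins 6–3.
  S vs V: V wins 6–3.
  S vs W: W wins 5–4.
  V vs W: V wins 6–3.
Copeland scores (wins − losses):
  T: 2 − 1 = 1
  S: 0 − 3 = -3
  V: 3 − 0 = 3
  W: 1 − 2 = -1
V has the best Copeland score.

V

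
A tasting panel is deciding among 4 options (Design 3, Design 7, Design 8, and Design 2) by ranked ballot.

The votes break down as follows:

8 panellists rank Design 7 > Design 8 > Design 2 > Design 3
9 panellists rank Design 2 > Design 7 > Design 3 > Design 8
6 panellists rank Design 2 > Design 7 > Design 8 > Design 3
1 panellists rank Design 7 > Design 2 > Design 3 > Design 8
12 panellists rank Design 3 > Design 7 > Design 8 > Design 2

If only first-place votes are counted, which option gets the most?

Design 2

First-place vote totals:
  Design 3: 12
  Design 7: 9
  Design 8: 0
  Design 2: 15
Design 2 has the most first-place votes.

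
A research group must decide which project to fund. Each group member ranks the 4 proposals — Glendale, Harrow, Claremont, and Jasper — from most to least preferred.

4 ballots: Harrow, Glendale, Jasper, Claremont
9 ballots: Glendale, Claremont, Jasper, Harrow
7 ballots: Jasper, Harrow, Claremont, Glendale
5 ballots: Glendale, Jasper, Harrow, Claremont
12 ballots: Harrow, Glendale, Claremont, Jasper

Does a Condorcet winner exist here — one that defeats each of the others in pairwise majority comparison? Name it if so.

Head-to-head results (37 voters total):
Glendale vs Harrow: Harrow wins 23–14.
Glendale vs Claremont: Glendale wins 30–7.
Glendale vs Jasper: Glendale wins 30–7.
Harrow vs Claremont: Harrow wins 28–9.
Harrow vs Jasper: Jasper wins 21–16.
Claremont vs Jasper: Claremont wins 21–16.
No candidate beats all others: Glendale beats Jasper beats Harrow beats Glendale, a majority cycle.

There is no Condorcet winner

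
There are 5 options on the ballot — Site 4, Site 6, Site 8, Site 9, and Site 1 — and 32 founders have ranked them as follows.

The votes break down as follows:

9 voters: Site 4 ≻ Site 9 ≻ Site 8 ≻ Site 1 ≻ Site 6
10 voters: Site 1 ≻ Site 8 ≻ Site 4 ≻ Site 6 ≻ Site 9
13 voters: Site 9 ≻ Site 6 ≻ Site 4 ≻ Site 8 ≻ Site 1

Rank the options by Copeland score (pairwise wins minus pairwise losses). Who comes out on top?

Pairwise results:
  Site 4 vs Site 6: Site 4 wins 19–13.
  Site 4 vs Site 8: Site 4 wins 22–10.
  Site 4 vs Site 9: Site 4 wins 19–13.
  Site 4 vs Site 1: Site 4 wins 22–10.
  Site 6 vs Site 8: Site 8 wins 19–13.
  Site 6 vs Site 9: Site 9 wins 22–10.
  Site 6 vs Site 1: Site 1 wins 19–13.
  Site 8 vs Site 9: Site 9 wins 22–10.
  Site 8 vs Site 1: Site 8 wins 22–10.
  Site 9 vs Site 1: Site 9 wins 22–10.
Copeland scores (wins − losses):
  Site 4: 4 − 0 = 4
  Site 6: 0 − 4 = -4
  Site 8: 2 − 2 = 0
  Site 9: 3 − 1 = 2
  Site 1: 1 − 3 = -2
Site 4 has the best Copeland score.

Site 4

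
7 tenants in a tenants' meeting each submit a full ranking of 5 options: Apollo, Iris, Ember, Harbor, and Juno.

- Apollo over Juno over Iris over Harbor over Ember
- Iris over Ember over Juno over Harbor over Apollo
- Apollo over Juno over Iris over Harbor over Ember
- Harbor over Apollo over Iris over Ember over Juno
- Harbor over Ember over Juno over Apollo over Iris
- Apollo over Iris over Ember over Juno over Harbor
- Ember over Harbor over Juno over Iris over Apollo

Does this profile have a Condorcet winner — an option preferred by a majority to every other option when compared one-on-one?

No

Head-to-head results (7 voters total):
Apollo vs Iris: Apollo wins 5–2.
Apollo vs Ember: Apollo wins 4–3.
Apollo vs Harbor: Harbor wins 4–3.
Apollo vs Juno: Apollo wins 4–3.
Iris vs Ember: Iris wins 5–2.
Iris vs Harbor: Iris wins 4–3.
Iris vs Juno: Juno wins 4–3.
Ember vs Harbor: Harbor wins 4–3.
Ember vs Juno: Ember wins 5–2.
Harbor vs Juno: Juno wins 4–3.
No candidate beats all others: Apollo beats Iris beats Harbor beats Apollo, a majority cycle.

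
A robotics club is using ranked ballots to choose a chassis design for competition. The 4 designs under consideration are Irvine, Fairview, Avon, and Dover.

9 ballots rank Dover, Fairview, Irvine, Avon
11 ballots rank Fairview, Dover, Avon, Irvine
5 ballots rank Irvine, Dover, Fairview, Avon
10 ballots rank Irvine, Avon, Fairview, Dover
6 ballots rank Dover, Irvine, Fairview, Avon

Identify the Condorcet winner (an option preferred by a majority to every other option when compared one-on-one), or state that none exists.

No Condorcet winner

Head-to-head results (41 voters total):
Irvine vs Fairview: Irvine wins 21–20.
Irvine vs Avon: Irvine wins 30–11.
Irvine vs Dover: Dover wins 26–15.
Fairview vs Avon: Fairview wins 31–10.
Fairview vs Dover: Fairview wins 21–20.
Avon vs Dover: Dover wins 31–10.
No candidate beats all others: Irvine beats Fairview beats Dover beats Irvine, a majority cycle.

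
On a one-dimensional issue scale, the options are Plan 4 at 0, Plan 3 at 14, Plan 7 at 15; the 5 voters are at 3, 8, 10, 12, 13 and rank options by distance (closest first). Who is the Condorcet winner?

Plan 3

With single-peaked preferences on a line, the Condorcet winner is the candidate closest to the median voter.
The median voter (position 10) is closest to Plan 3 at 14.
Check: Plan 3 vs Plan 4 — voters closer to Plan 3: 4 of 5.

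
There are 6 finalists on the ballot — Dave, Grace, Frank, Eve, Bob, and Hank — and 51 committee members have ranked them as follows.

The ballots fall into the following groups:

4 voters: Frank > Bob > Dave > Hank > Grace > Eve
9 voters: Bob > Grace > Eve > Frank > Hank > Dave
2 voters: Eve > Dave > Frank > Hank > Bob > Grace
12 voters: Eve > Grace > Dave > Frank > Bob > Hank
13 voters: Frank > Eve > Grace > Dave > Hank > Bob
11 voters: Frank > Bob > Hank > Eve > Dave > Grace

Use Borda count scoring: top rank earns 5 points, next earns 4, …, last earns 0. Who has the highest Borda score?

Borda scores:
  Dave: 4·3 + 9·0 + 2·4 + 12·3 + 13·2 + 11·1 = 93
  Grace: 4·1 + 9·4 + 2·0 + 12·4 + 13·3 + 11·0 = 127
  Frank: 4·5 + 9·2 + 2·3 + 12·2 + 13·5 + 11·5 = 188
  Eve: 4·0 + 9·3 + 2·5 + 12·5 + 13·4 + 11·2 = 171
  Bob: 4·4 + 9·5 + 2·1 + 12·1 + 13·0 + 11·4 = 119
  Hank: 4·2 + 9·1 + 2·2 + 12·0 + 13·1 + 11·3 = 67
Frank has the highest total.

Frank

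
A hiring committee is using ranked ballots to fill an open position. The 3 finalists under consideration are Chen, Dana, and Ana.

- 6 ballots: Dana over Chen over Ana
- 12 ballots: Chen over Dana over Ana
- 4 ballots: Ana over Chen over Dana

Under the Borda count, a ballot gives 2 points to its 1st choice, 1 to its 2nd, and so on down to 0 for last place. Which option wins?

Borda scores:
  Chen: 6·1 + 12·2 + 4·1 = 34
  Dana: 6·2 + 12·1 + 4·0 = 24
  Ana: 6·0 + 12·0 + 4·2 = 8
Chen has the highest total.

Chen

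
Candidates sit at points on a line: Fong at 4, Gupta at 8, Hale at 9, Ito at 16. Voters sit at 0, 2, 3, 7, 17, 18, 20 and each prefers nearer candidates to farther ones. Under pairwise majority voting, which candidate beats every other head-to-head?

With single-peaked preferences on a line, the Condorcet winner is the candidate closest to the median voter.
The median voter (position 7) is closest to Gupta at 8.
Check: Gupta vs Ito — voters closer to Gupta: 4 of 7.

Gupta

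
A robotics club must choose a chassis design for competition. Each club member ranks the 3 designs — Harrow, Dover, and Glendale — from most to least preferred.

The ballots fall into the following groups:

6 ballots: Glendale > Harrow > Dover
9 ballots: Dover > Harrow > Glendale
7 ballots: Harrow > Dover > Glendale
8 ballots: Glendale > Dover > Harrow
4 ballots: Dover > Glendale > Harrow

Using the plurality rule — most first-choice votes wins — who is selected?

First-place vote totals:
  Harrow: 7
  Dover: 13
  Glendale: 14
Glendale has the most first-place votes.

Glendale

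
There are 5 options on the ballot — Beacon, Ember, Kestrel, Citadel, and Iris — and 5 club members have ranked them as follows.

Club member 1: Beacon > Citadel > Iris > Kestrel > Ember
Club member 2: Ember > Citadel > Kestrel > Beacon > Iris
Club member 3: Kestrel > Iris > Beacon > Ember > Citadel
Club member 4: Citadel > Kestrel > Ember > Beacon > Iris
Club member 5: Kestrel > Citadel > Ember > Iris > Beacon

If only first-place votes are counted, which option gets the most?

Kestrel

First-place vote totals:
  Beacon: 1
  Ember: 1
  Kestrel: 2
  Citadel: 1
  Iris: 0
Kestrel has the most first-place votes.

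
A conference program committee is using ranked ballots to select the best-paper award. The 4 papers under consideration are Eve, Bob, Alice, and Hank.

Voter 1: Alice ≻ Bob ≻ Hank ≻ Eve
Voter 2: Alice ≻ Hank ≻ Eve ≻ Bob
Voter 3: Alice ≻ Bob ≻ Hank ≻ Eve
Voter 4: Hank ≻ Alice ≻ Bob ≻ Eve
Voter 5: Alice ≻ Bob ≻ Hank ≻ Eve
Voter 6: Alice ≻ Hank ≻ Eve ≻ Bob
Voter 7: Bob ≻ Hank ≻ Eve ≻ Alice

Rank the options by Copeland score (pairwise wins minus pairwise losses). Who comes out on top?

Alice

Pairwise results:
  Eve vs Bob: Bob wins 5–2.
  Eve vs Alice: Alice wins 6–1.
  Eve vs Hank: Hank wins 7–0.
  Bob vs Alice: Alice wins 6–1.
  Bob vs Hank: Bob wins 4–3.
  Alice vs Hank: Alice wins 5–2.
Copeland scores (wins − losses):
  Eve: 0 − 3 = -3
  Bob: 2 − 1 = 1
  Alice: 3 − 0 = 3
  Hank: 1 − 2 = -1
Alice has the best Copeland score.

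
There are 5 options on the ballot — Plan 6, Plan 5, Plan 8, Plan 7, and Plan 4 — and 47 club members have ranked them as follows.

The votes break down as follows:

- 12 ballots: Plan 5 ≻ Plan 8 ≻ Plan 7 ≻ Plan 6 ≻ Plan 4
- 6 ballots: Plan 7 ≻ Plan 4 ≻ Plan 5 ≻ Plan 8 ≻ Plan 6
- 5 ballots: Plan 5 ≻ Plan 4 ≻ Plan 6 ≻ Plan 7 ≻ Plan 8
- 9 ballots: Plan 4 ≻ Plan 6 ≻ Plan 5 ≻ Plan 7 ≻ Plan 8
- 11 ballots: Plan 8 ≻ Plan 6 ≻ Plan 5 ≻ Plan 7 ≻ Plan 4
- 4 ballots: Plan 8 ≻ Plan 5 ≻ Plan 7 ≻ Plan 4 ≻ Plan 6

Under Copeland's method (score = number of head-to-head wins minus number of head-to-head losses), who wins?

Pairwise results:
  Plan 6 vs Plan 5: Plan 5 wins 27–20.
  Plan 6 vs Plan 8: Plan 8 wins 33–14.
  Plan 6 vs Plan 7: Plan 6 wins 25–22.
  Plan 6 vs Plan 4: Plan 4 wins 24–23.
  Plan 5 vs Plan 8: Plan 5 wins 32–15.
  Plan 5 vs Plan 7: Plan 5 wins 41–6.
  Plan 5 vs Plan 4: Plan 5 wins 32–15.
  Plan 8 vs Plan 7: Plan 8 wins 27–20.
  Plan 8 vs Plan 4: Plan 8 wins 27–20.
  Plan 7 vs Plan 4: Plan 7 wins 33–14.
Copeland scores (wins − losses):
  Plan 6: 1 − 3 = -2
  Plan 5: 4 − 0 = 4
  Plan 8: 3 − 1 = 2
  Plan 7: 1 − 3 = -2
  Plan 4: 1 − 3 = -2
Plan 5 has the best Copeland score.

Plan 5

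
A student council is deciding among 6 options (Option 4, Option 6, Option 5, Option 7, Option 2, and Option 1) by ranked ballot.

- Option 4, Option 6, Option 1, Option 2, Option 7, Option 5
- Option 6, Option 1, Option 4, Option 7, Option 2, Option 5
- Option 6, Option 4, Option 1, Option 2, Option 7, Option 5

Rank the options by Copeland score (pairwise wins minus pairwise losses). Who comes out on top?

Pairwise results:
  Option 4 vs Option 6: Option 6 wins 2–1.
  Option 4 vs Option 5: Option 4 wins 3–0.
  Option 4 vs Option 7: Option 4 wins 3–0.
  Option 4 vs Option 2: Option 4 wins 3–0.
  Option 4 vs Option 1: Option 4 wins 2–1.
  Option 6 vs Option 5: Option 6 wins 3–0.
  Option 6 vs Option 7: Option 6 wins 3–0.
  Option 6 vs Option 2: Option 6 wins 3–0.
  Option 6 vs Option 1: Option 6 wins 3–0.
  Option 5 vs Option 7: Option 7 wins 3–0.
  Option 5 vs Option 2: Option 2 wins 3–0.
  Option 5 vs Option 1: Option 1 wins 3–0.
  Option 7 vs Option 2: Option 2 wins 2–1.
  Option 7 vs Option 1: Option 1 wins 3–0.
  Option 2 vs Option 1: Option 1 wins 3–0.
Copeland scores (wins − losses):
  Option 4: 4 − 1 = 3
  Option 6: 5 − 0 = 5
  Option 5: 0 − 5 = -5
  Option 7: 1 − 4 = -3
  Option 2: 2 − 3 = -1
  Option 1: 3 − 2 = 1
Option 6 has the best Copeland score.

Option 6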